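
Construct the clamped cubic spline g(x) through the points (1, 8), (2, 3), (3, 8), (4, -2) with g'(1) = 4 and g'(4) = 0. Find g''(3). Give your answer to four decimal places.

-45.0667

Put M_i = g'' at the i-th knot. Here h = (1, 1, 1) and Δ = (-5, 5, -10), so the interior equations h_(i-1)·M_(i-1) + 2(h_(i-1)+h_i)·M_i + h_i·M_(i+1) = 6(Δ_i − Δ_(i-1)) read
  1·M_0 + 4·M_1 + 1·M_2 = 6(Δ_1 - Δ_0) = 60
  1·M_1 + 4·M_2 + 1·M_3 = 6(Δ_2 - Δ_1) = -90
Clamped end conditions give two more equations: 2h_0·M_0 + h_0·M_1 = 6(Δ_0 - g'(1)) = -54 and h_2·M_2 + 2h_2·M_3 = 6(g'(4) - Δ_2) = 60.
Solving: M_0 = -688/15, M_1 = 566/15, M_2 = -676/15, M_3 = 788/15.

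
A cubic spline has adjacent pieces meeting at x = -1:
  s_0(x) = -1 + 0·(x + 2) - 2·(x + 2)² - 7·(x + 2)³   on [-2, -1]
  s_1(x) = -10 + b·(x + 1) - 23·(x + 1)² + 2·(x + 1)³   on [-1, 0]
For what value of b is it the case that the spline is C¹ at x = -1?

s_0'(x) = 0 - 4·(x + 2) - 21·(x + 2)², so s_0'(-1) = -25. On the right, s_1'(-1) = b, so b = -25.

-25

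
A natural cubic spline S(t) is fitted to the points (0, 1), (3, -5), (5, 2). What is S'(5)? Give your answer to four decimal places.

4.6000

With M_i denoting the second derivative at x_i, h_i = 3, 2, and Δ_i = (y_(i+1) − y_i)/h_i = -2, 7/2:
  3·M_0 + 10·M_1 + 2·M_2 = 6(Δ_1 - Δ_0) = 33
Natural end conditions: M_0 = M_2 = 0.
Hence M_0 = 0, M_1 = 33/10, M_2 = 0.
On [3, 5], S'(t) = b_1 + 2c_1·(t - 3) + 3d_1·(t - 3)² with b_1 = Δ_1 - h_1(2M_1 + M_2)/6 = 13/10, c_1 = M_1/2 = 33/20, d_1 = (M_2 - M_1)/(6h_1) = -11/40. So S'(5) = 23/5.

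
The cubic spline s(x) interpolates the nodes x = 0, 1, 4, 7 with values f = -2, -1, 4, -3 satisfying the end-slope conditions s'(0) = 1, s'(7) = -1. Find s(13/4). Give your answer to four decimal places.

Write M_i for s''(x_i). With h_i = 1, 3, 3 and divided differences Δ_i = 1, 5/3, -7/3, the continuity of s' gives the tridiagonal system
  1·M_0 + 8·M_1 + 3·M_2 = 6(Δ_1 - Δ_0) = 4
  3·M_1 + 12·M_2 + 3·M_3 = 6(Δ_2 - Δ_1) = -24
Clamped end conditions give two more equations: 2h_0·M_0 + h_0·M_1 = 6(Δ_0 - s'(0)) = 0 and h_2·M_2 + 2h_2·M_3 = 6(s'(7) - Δ_2) = 8.
Solving: M_0 = -28/31, M_1 = 56/31, M_2 = -296/93, M_3 = 272/93.
On [1, 4], s(x) = -1 + 45/31·(x - 1) + 28/31·(x - 1)² - 232/837·(x - 1)³.
With (x - 1) = 9/4: s(13/4) = 913/248.

3.6815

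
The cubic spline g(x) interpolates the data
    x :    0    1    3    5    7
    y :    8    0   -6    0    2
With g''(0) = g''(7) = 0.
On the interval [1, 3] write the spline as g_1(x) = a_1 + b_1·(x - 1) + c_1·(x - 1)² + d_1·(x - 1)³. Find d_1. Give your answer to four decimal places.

Put σ_i = g'' at the i-th knot. Here h = (1, 2, 2, 2) and Δ = (-8, -3, 3, 1), so the interior equations h_(i-1)·σ_(i-1) + 2(h_(i-1)+h_i)·σ_i + h_i·σ_(i+1) = 6(Δ_i − Δ_(i-1)) read
  1·σ_0 + 6·σ_1 + 2·σ_2 = 6(Δ_1 - Δ_0) = 30
  2·σ_1 + 8·σ_2 + 2·σ_3 = 6(Δ_2 - Δ_1) = 36
  2·σ_2 + 8·σ_3 + 2·σ_4 = 6(Δ_3 - Δ_2) = -12
Natural end conditions: σ_0 = σ_4 = 0.
Solving: σ_0 = 0, σ_1 = 147/41, σ_2 = 174/41, σ_3 = -105/41, σ_4 = 0.
On [1, 3], with g_1(x) = a_1 + b_1·(x - 1) + c_1·(x - 1)² + d_1·(x - 1)³: c_1 = σ_1/2 = 147/82, d_1 = (σ_2 - σ_1)/(6h_1) = 9/164, b_1 = Δ_1 - h_1(2σ_1 + σ_2)/6 = -279/41.

0.0549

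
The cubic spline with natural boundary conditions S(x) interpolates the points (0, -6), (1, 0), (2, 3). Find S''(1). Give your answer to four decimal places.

-4.5000

With m_i denoting the second derivative at x_i, h_i = 1, 1, and Δ_i = (y_(i+1) − y_i)/h_i = 6, 3:
  1·m_0 + 4·m_1 + 1·m_2 = 6(Δ_1 - Δ_0) = -18
Natural end conditions: m_0 = m_2 = 0.
Solving: m_0 = 0, m_1 = -9/2, m_2 = 0.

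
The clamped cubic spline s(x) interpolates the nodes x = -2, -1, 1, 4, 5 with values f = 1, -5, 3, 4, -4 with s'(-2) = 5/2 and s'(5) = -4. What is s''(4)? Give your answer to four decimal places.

With m_i denoting the second derivative at x_i, h_i = 1, 2, 3, 1, and Δ_i = (y_(i+1) − y_i)/h_i = -6, 4, 1/3, -8:
  1·m_0 + 6·m_1 + 2·m_2 = 6(Δ_1 - Δ_0) = 60
  2·m_1 + 10·m_2 + 3·m_3 = 6(Δ_2 - Δ_1) = -22
  3·m_2 + 8·m_3 + 1·m_4 = 6(Δ_3 - Δ_2) = -50
Clamped end conditions give two more equations: 2h_0·m_0 + h_0·m_1 = 6(Δ_0 - s'(-2)) = -51 and h_3·m_3 + 2h_3·m_4 = 6(s'(5) - Δ_3) = 24.
Solving: m_0 = -3764/111, m_1 = 1867/111, m_2 = -389/111, m_3 = -254/37, m_4 = 571/37.

-6.8649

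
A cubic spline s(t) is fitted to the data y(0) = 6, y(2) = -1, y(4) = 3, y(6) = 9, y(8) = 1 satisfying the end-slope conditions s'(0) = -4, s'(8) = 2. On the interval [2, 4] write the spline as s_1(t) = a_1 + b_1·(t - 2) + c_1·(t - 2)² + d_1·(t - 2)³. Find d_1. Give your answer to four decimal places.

Write M_i for s''(x_i). With h_i = 2, 2, 2, 2 and divided differences Δ_i = -7/2, 2, 3, -4, the continuity of s' gives the tridiagonal system
  2·M_0 + 8·M_1 + 2·M_2 = 6(Δ_1 - Δ_0) = 33
  2·M_1 + 8·M_2 + 2·M_3 = 6(Δ_2 - Δ_1) = 6
  2·M_2 + 8·M_3 + 2·M_4 = 6(Δ_3 - Δ_2) = -42
Clamped end conditions give two more equations: 2h_0·M_0 + h_0·M_1 = 6(Δ_0 - s'(0)) = 3 and h_3·M_3 + 2h_3·M_4 = 6(s'(8) - Δ_3) = 36.
Solving: M_0 = -135/112, M_1 = 219/56, M_2 = 33/16, M_3 = -513/56, M_4 = 1521/112.
On [2, 4], with s_1(t) = a_1 + b_1·(t - 2) + c_1·(t - 2)² + d_1·(t - 2)³: c_1 = M_1/2 = 219/112, d_1 = (M_2 - M_1)/(6h_1) = -69/448, b_1 = Δ_1 - h_1(2M_1 + M_2)/6 = -145/112.

-0.1540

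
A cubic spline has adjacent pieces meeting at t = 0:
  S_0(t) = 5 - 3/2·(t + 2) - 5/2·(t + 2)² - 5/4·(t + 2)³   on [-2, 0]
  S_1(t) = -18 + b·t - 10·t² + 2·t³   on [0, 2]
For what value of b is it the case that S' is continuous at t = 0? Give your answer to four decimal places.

-26.5000

S_0'(t) = -3/2 - 5·(t + 2) - 15/4·(t + 2)², so S_0'(0) = -53/2. On the right, S_1'(0) = b, so b = -53/2.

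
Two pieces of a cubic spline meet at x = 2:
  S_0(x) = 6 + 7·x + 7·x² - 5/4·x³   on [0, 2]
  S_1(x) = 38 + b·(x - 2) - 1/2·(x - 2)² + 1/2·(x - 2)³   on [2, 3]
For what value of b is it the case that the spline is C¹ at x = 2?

S_0'(x) = 7 + 14·x - 15/4·x², so S_0'(2) = 20. On the right, S_1'(2) = b, so b = 20.

20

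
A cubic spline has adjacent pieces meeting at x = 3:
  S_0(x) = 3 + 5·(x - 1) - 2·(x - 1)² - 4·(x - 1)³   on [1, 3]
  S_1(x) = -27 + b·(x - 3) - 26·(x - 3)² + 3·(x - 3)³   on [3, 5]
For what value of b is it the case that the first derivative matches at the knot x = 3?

-51

S_0'(x) = 5 - 4·(x - 1) - 12·(x - 1)², so S_0'(3) = -51. On the right, S_1'(3) = b, so b = -51.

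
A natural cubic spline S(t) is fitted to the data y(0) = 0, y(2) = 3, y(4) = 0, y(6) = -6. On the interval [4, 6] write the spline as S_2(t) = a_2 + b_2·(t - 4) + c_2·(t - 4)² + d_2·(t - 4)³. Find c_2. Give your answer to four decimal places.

-0.3000

With M_i denoting the second derivative at x_i, h_i = 2, 2, 2, and Δ_i = (y_(i+1) − y_i)/h_i = 3/2, -3/2, -3:
  2·M_0 + 8·M_1 + 2·M_2 = 6(Δ_1 - Δ_0) = -18
  2·M_1 + 8·M_2 + 2·M_3 = 6(Δ_2 - Δ_1) = -9
Natural end conditions: M_0 = M_3 = 0.
Hence M_0 = 0, M_1 = -21/10, M_2 = -3/5, M_3 = 0.
On [4, 6], with S_2(t) = a_2 + b_2·(t - 4) + c_2·(t - 4)² + d_2·(t - 4)³: c_2 = M_2/2 = -3/10, d_2 = (M_3 - M_2)/(6h_2) = 1/20, b_2 = Δ_2 - h_2(2M_2 + M_3)/6 = -13/5.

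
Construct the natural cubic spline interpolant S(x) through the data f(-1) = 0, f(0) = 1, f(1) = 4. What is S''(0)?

Let M_i = S''(x_i). Step sizes h_i = 1, 1; slopes of the chords Δ_i = (y_(i+1) - y_i)/h_i = 1, 3.
  1·M_0 + 4·M_1 + 1·M_2 = 6(Δ_1 - Δ_0) = 12
Natural end conditions: M_0 = M_2 = 0.
Solving the tridiagonal system: M_0 = 0, M_1 = 3, M_2 = 0.

3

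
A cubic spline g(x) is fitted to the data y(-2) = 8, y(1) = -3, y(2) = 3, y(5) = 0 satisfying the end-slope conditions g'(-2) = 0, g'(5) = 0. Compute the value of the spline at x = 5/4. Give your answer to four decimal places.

-1.8119

Write M_i for g''(x_i). With h_i = 3, 1, 3 and divided differences Δ_i = -11/3, 6, -1, the continuity of g' gives the tridiagonal system
  3·M_0 + 8·M_1 + 1·M_2 = 6(Δ_1 - Δ_0) = 58
  1·M_1 + 8·M_2 + 3·M_3 = 6(Δ_2 - Δ_1) = -42
Clamped end conditions give two more equations: 2h_0·M_0 + h_0·M_1 = 6(Δ_0 - g'(-2)) = -22 and h_2·M_2 + 2h_2·M_3 = 6(g'(5) - Δ_2) = 6.
Solving: M_0 = -1592/165, M_1 = 658/55, M_2 = -482/55, M_3 = 296/55.
On [1, 2], g(x) = -3 + 191/55·(x - 1) + 329/55·(x - 1)² - 38/11·(x - 1)³.
With (x - 1) = 1/4: g(5/4) = -3189/1760.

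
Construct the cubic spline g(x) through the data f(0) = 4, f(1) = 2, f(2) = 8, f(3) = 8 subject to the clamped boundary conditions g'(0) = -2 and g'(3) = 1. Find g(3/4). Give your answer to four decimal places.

1.8531

Let M_i = g''(x_i). Step sizes h_i = 1, 1, 1; slopes of the chords Δ_i = (y_(i+1) - y_i)/h_i = -2, 6, 0.
  1·M_0 + 4·M_1 + 1·M_2 = 6(Δ_1 - Δ_0) = 48
  1·M_1 + 4·M_2 + 1·M_3 = 6(Δ_2 - Δ_1) = -36
Clamped end conditions give two more equations: 2h_0·M_0 + h_0·M_1 = 6(Δ_0 - g'(0)) = 0 and h_2·M_2 + 2h_2·M_3 = 6(g'(3) - Δ_2) = 6.
Solving: M_0 = -46/5, M_1 = 92/5, M_2 = -82/5, M_3 = 56/5.
On [0, 1], g(x) = 4 - 2·x - 23/5·x² + 23/5·x³.
With x = 3/4: g(3/4) = 593/320.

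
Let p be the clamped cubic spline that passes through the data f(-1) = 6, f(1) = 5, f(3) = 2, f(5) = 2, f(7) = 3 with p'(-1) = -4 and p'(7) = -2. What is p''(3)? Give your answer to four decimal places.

1.5625

Put M_i = p'' at the i-th knot. Here h = (2, 2, 2, 2) and Δ = (-1/2, -3/2, 0, 1/2), so the interior equations h_(i-1)·M_(i-1) + 2(h_(i-1)+h_i)·M_i + h_i·M_(i+1) = 6(Δ_i − Δ_(i-1)) read
  2·M_0 + 8·M_1 + 2·M_2 = 6(Δ_1 - Δ_0) = -6
  2·M_1 + 8·M_2 + 2·M_3 = 6(Δ_2 - Δ_1) = 9
  2·M_2 + 8·M_3 + 2·M_4 = 6(Δ_3 - Δ_2) = 3
Clamped end conditions give two more equations: 2h_0·M_0 + h_0·M_1 = 6(Δ_0 - p'(-1)) = 21 and h_3·M_3 + 2h_3·M_4 = 6(p'(7) - Δ_3) = -15.
Solving the tridiagonal system: M_0 = 745/112, M_1 = -157/56, M_2 = 25/16, M_3 = 59/56, M_4 = -479/112.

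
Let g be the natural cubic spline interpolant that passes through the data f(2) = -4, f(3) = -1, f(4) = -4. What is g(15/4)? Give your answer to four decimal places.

Put M_i = g'' at the i-th knot. Here h = (1, 1) and Δ = (3, -3), so the interior equations h_(i-1)·M_(i-1) + 2(h_(i-1)+h_i)·M_i + h_i·M_(i+1) = 6(Δ_i − Δ_(i-1)) read
  1·M_0 + 4·M_1 + 1·M_2 = 6(Δ_1 - Δ_0) = -36
Natural end conditions: M_0 = M_2 = 0.
Hence M_0 = 0, M_1 = -9, M_2 = 0.
On [3, 4], g(t) = -1 + 0·(t - 3) - 9/2·(t - 3)² + 3/2·(t - 3)³.
With (t - 3) = 3/4: g(15/4) = -371/128.

-2.8984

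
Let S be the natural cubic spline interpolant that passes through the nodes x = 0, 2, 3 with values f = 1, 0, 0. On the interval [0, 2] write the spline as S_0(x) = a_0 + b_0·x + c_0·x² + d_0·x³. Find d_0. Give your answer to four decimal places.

With m_i denoting the second derivative at x_i, h_i = 2, 1, and Δ_i = (y_(i+1) − y_i)/h_i = -1/2, 0:
  2·m_0 + 6·m_1 + 1·m_2 = 6(Δ_1 - Δ_0) = 3
Natural end conditions: m_0 = m_2 = 0.
Solving: m_0 = 0, m_1 = 1/2, m_2 = 0.
On [0, 2], with S_0(x) = a_0 + b_0·x + c_0·x² + d_0·x³: c_0 = m_0/2 = 0, d_0 = (m_1 - m_0)/(6h_0) = 1/24, b_0 = Δ_0 - h_0(2m_0 + m_1)/6 = -2/3.

0.0417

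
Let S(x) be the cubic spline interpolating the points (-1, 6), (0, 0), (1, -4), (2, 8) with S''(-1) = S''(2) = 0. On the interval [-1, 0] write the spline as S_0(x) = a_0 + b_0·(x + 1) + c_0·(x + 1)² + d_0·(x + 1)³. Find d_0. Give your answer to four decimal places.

With M_i denoting the second derivative at x_i, h_i = 1, 1, 1, and Δ_i = (y_(i+1) − y_i)/h_i = -6, -4, 12:
  1·M_0 + 4·M_1 + 1·M_2 = 6(Δ_1 - Δ_0) = 12
  1·M_1 + 4·M_2 + 1·M_3 = 6(Δ_2 - Δ_1) = 96
Natural end conditions: M_0 = M_3 = 0.
Hence M_0 = 0, M_1 = -16/5, M_2 = 124/5, M_3 = 0.
On [-1, 0], with S_0(x) = a_0 + b_0·(x + 1) + c_0·(x + 1)² + d_0·(x + 1)³: c_0 = M_0/2 = 0, d_0 = (M_1 - M_0)/(6h_0) = -8/15, b_0 = Δ_0 - h_0(2M_0 + M_1)/6 = -82/15.

-0.5333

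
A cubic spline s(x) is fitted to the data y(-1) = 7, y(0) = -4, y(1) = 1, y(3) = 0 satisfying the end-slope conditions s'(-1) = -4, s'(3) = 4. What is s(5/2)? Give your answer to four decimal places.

Write M_i for s''(x_i). With h_i = 1, 1, 2 and divided differences Δ_i = -11, 5, -1/2, the continuity of s' gives the tridiagonal system
  1·M_0 + 4·M_1 + 1·M_2 = 6(Δ_1 - Δ_0) = 96
  1·M_1 + 6·M_2 + 2·M_3 = 6(Δ_2 - Δ_1) = -33
Clamped end conditions give two more equations: 2h_0·M_0 + h_0·M_1 = 6(Δ_0 - s'(-1)) = -42 and h_2·M_2 + 2h_2·M_3 = 6(s'(3) - Δ_2) = 27.
Hence M_0 = -883/22, M_1 = 421/11, M_2 = -373/22, M_3 = 335/22.
On [1, 3], s(x) = 1 + 63/11·(x - 1) - 373/44·(x - 1)² + 59/22·(x - 1)³.
With (x - 1) = 3/2: s(5/2) = -19/44.

-0.4318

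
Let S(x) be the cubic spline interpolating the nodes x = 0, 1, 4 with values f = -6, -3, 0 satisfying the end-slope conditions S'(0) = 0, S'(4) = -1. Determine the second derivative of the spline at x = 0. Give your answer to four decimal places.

10.2500

With M_i denoting the second derivative at x_i, h_i = 1, 3, and Δ_i = (y_(i+1) − y_i)/h_i = 3, 1:
  1·M_0 + 8·M_1 + 3·M_2 = 6(Δ_1 - Δ_0) = -12
Clamped end conditions give two more equations: 2h_0·M_0 + h_0·M_1 = 6(Δ_0 - S'(0)) = 18 and h_1·M_1 + 2h_1·M_2 = 6(S'(4) - Δ_1) = -12.
Hence M_0 = 41/4, M_1 = -5/2, M_2 = -3/4.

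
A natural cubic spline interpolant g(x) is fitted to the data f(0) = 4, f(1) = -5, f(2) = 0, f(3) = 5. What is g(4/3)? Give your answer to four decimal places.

-4.4395

Put M_i = g'' at the i-th knot. Here h = (1, 1, 1) and Δ = (-9, 5, 5), so the interior equations h_(i-1)·M_(i-1) + 2(h_(i-1)+h_i)·M_i + h_i·M_(i+1) = 6(Δ_i − Δ_(i-1)) read
  1·M_0 + 4·M_1 + 1·M_2 = 6(Δ_1 - Δ_0) = 84
  1·M_1 + 4·M_2 + 1·M_3 = 6(Δ_2 - Δ_1) = 0
Natural end conditions: M_0 = M_3 = 0.
Solving: M_0 = 0, M_1 = 112/5, M_2 = -28/5, M_3 = 0.
On [1, 2], g(x) = -5 - 23/15·(x - 1) + 56/5·(x - 1)² - 14/3·(x - 1)³.
With (x - 1) = 1/3: g(4/3) = -1798/405.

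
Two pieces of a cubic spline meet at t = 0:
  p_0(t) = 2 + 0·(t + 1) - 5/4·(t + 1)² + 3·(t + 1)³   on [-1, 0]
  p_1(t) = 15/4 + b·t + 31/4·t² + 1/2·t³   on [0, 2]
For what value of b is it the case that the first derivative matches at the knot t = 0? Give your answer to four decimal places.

p_0'(t) = 0 - 5/2·(t + 1) + 9·(t + 1)², so p_0'(0) = 13/2. On the right, p_1'(0) = b, so b = 13/2.

6.5000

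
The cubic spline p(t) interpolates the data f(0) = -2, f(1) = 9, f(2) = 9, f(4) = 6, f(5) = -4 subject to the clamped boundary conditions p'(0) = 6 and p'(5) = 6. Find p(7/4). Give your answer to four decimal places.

9.4664

Let M_i = p''(x_i). Step sizes h_i = 1, 1, 2, 1; slopes of the chords Δ_i = (y_(i+1) - y_i)/h_i = 11, 0, -3/2, -10.
  1·M_0 + 4·M_1 + 1·M_2 = 6(Δ_1 - Δ_0) = -66
  1·M_1 + 6·M_2 + 2·M_3 = 6(Δ_2 - Δ_1) = -9
  2·M_2 + 6·M_3 + 1·M_4 = 6(Δ_3 - Δ_2) = -51
Clamped end conditions give two more equations: 2h_0·M_0 + h_0·M_1 = 6(Δ_0 - p'(0)) = 30 and h_3·M_3 + 2h_3·M_4 = 6(p'(5) - Δ_3) = 96.
Solving: M_0 = 3585/128, M_1 = -1665/64, M_2 = 1287/128, M_3 = -693/32, M_4 = 3765/64.
On [1, 2], p(t) = 9 + 1791/256·(t - 1) - 1665/128·(t - 1)² + 1539/256·(t - 1)³.
With (t - 1) = 3/4: p(7/4) = 155097/16384.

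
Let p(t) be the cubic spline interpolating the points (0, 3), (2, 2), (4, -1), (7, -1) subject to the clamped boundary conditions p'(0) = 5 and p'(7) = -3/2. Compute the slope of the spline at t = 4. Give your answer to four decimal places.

With M_i denoting the second derivative at x_i, h_i = 2, 2, 3, and Δ_i = (y_(i+1) − y_i)/h_i = -1/2, -3/2, 0:
  2·M_0 + 8·M_1 + 2·M_2 = 6(Δ_1 - Δ_0) = -6
  2·M_1 + 10·M_2 + 3·M_3 = 6(Δ_2 - Δ_1) = 9
Clamped end conditions give two more equations: 2h_0·M_0 + h_0·M_1 = 6(Δ_0 - p'(0)) = -33 and h_2·M_2 + 2h_2·M_3 = 6(p'(7) - Δ_2) = -9.
Solving: M_0 = -326/37, M_1 = 83/74, M_2 = 49/37, M_3 = -80/37.
On [4, 7], p'(t) = b_2 + 2c_2·(t - 4) + 3d_2·(t - 4)² with b_2 = Δ_2 - h_2(2M_2 + M_3)/6 = -9/37, c_2 = M_2/2 = 49/74, d_2 = (M_3 - M_2)/(6h_2) = -43/222. So p'(4) = -9/37.

-0.2432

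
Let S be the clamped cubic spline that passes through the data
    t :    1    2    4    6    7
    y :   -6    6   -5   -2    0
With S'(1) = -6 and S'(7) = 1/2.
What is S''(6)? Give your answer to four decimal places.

-4.0303

Write M_i for S''(x_i). With h_i = 1, 2, 2, 1 and divided differences Δ_i = 12, -11/2, 3/2, 2, the continuity of S' gives the tridiagonal system
  1·M_0 + 6·M_1 + 2·M_2 = 6(Δ_1 - Δ_0) = -105
  2·M_1 + 8·M_2 + 2·M_3 = 6(Δ_2 - Δ_1) = 42
  2·M_2 + 6·M_3 + 1·M_4 = 6(Δ_3 - Δ_2) = 3
Clamped end conditions give two more equations: 2h_0·M_0 + h_0·M_1 = 6(Δ_0 - S'(1)) = 108 and h_3·M_3 + 2h_3·M_4 = 6(S'(7) - Δ_3) = -9.
Forward elimination and back-substitution give M_0 = 2348/33, M_1 = -1132/33, M_2 = 89/6, M_3 = -133/33, M_4 = -82/33.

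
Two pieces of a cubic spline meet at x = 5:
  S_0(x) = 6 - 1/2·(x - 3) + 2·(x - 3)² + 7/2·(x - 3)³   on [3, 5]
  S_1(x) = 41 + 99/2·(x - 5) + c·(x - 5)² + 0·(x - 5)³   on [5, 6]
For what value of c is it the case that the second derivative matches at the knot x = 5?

23

S_0''(x) = 4 + 21·(x - 3), so S_0''(5) = 46. On the right, S_1''(5) = 2c, so c = 23.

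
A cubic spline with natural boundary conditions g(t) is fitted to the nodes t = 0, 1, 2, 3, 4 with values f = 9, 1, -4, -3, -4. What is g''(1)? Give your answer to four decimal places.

2.0357

Let m_i = g''(x_i). Step sizes h_i = 1, 1, 1, 1; slopes of the chords Δ_i = (y_(i+1) - y_i)/h_i = -8, -5, 1, -1.
  1·m_0 + 4·m_1 + 1·m_2 = 6(Δ_1 - Δ_0) = 18
  1·m_1 + 4·m_2 + 1·m_3 = 6(Δ_2 - Δ_1) = 36
  1·m_2 + 4·m_3 + 1·m_4 = 6(Δ_3 - Δ_2) = -12
Natural end conditions: m_0 = m_4 = 0.
Forward elimination and back-substitution give m_0 = 0, m_1 = 57/28, m_2 = 69/7, m_3 = -153/28, m_4 = 0.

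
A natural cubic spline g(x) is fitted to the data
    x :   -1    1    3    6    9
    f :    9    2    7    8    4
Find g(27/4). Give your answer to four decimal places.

With σ_i denoting the second derivative at x_i, h_i = 2, 2, 3, 3, and Δ_i = (y_(i+1) − y_i)/h_i = -7/2, 5/2, 1/3, -4/3:
  2·σ_0 + 8·σ_1 + 2·σ_2 = 6(Δ_1 - Δ_0) = 36
  2·σ_1 + 10·σ_2 + 3·σ_3 = 6(Δ_2 - Δ_1) = -13
  3·σ_2 + 12·σ_3 + 3·σ_4 = 6(Δ_3 - Δ_2) = -10
Natural end conditions: σ_0 = σ_4 = 0.
Hence σ_0 = 0, σ_1 = 177/35, σ_2 = -78/35, σ_3 = -29/105, σ_4 = 0.
On [6, 9], g(x) = 8 - 37/35·(x - 6) - 29/210·(x - 6)² + 29/1890·(x - 6)³.
With (x - 6) = 3/4: g(27/4) = 4567/640.

7.1359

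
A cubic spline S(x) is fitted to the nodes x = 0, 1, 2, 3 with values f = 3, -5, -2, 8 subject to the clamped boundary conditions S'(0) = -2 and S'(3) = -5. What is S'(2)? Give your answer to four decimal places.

Put σ_i = S'' at the i-th knot. Here h = (1, 1, 1) and Δ = (-8, 3, 10), so the interior equations h_(i-1)·σ_(i-1) + 2(h_(i-1)+h_i)·σ_i + h_i·σ_(i+1) = 6(Δ_i − Δ_(i-1)) read
  1·σ_0 + 4·σ_1 + 1·σ_2 = 6(Δ_1 - Δ_0) = 66
  1·σ_1 + 4·σ_2 + 1·σ_3 = 6(Δ_2 - Δ_1) = 42
Clamped end conditions give two more equations: 2h_0·σ_0 + h_0·σ_1 = 6(Δ_0 - S'(0)) = -36 and h_2·σ_2 + 2h_2·σ_3 = 6(S'(3) - Δ_2) = -90.
Solving: σ_0 = -136/5, σ_1 = 92/5, σ_2 = 98/5, σ_3 = -274/5.
On [2, 3], S'(x) = b_2 + 2c_2·(x - 2) + 3d_2·(x - 2)² with b_2 = Δ_2 - h_2(2σ_2 + σ_3)/6 = 63/5, c_2 = σ_2/2 = 49/5, d_2 = (σ_3 - σ_2)/(6h_2) = -62/5. So S'(2) = 63/5.

12.6000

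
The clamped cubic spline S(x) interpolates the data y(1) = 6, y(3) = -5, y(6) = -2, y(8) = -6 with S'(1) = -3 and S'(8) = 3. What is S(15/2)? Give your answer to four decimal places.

-6.3564

Write m_i for S''(x_i). With h_i = 2, 3, 2 and divided differences Δ_i = -11/2, 1, -2, the continuity of S' gives the tridiagonal system
  2·m_0 + 10·m_1 + 3·m_2 = 6(Δ_1 - Δ_0) = 39
  3·m_1 + 10·m_2 + 2·m_3 = 6(Δ_2 - Δ_1) = -18
Clamped end conditions give two more equations: 2h_0·m_0 + h_0·m_1 = 6(Δ_0 - S'(1)) = -15 and h_2·m_2 + 2h_2·m_3 = 6(S'(8) - Δ_2) = 30.
Hence m_0 = -235/32, m_1 = 115/16, m_2 = -97/16, m_3 = 337/32.
On [6, 8], S(x) = -2 - 47/32·(x - 6) - 97/32·(x - 6)² + 177/128·(x - 6)³.
With (x - 6) = 3/2: S(15/2) = -6509/1024.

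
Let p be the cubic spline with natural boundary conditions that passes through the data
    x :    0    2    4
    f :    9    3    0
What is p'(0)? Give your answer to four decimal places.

-3.3750

With M_i denoting the second derivative at x_i, h_i = 2, 2, and Δ_i = (y_(i+1) − y_i)/h_i = -3, -3/2:
  2·M_0 + 8·M_1 + 2·M_2 = 6(Δ_1 - Δ_0) = 9
Natural end conditions: M_0 = M_2 = 0.
Forward elimination and back-substitution give M_0 = 0, M_1 = 9/8, M_2 = 0.
On [0, 2], p'(x) = b_0 + 2c_0·x + 3d_0·x² with b_0 = Δ_0 - h_0(2M_0 + M_1)/6 = -27/8, c_0 = M_0/2 = 0, d_0 = (M_1 - M_0)/(6h_0) = 3/32. So p'(0) = -27/8.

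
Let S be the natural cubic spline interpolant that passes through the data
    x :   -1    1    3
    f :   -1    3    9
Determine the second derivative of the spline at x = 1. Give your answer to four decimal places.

Put M_i = S'' at the i-th knot. Here h = (2, 2) and Δ = (2, 3), so the interior equations h_(i-1)·M_(i-1) + 2(h_(i-1)+h_i)·M_i + h_i·M_(i+1) = 6(Δ_i − Δ_(i-1)) read
  2·M_0 + 8·M_1 + 2·M_2 = 6(Δ_1 - Δ_0) = 6
Natural end conditions: M_0 = M_2 = 0.
Hence M_0 = 0, M_1 = 3/4, M_2 = 0.

0.7500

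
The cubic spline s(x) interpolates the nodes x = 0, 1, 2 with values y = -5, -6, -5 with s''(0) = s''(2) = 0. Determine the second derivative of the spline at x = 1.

3

Let m_i = s''(x_i). Step sizes h_i = 1, 1; slopes of the chords Δ_i = (y_(i+1) - y_i)/h_i = -1, 1.
  1·m_0 + 4·m_1 + 1·m_2 = 6(Δ_1 - Δ_0) = 12
Natural end conditions: m_0 = m_2 = 0.
Hence m_0 = 0, m_1 = 3, m_2 = 0.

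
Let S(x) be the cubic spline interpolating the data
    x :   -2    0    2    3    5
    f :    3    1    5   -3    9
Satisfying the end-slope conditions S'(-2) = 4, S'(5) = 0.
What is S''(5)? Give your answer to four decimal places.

-20.9180

Write M_i for S''(x_i). With h_i = 2, 2, 1, 2 and divided differences Δ_i = -1, 2, -8, 6, the continuity of S' gives the tridiagonal system
  2·M_0 + 8·M_1 + 2·M_2 = 6(Δ_1 - Δ_0) = 18
  2·M_1 + 6·M_2 + 1·M_3 = 6(Δ_2 - Δ_1) = -60
  1·M_2 + 6·M_3 + 2·M_4 = 6(Δ_3 - Δ_2) = 84
Clamped end conditions give two more equations: 2h_0·M_0 + h_0·M_1 = 6(Δ_0 - S'(-2)) = -30 and h_3·M_3 + 2h_3·M_4 = 6(S'(5) - Δ_3) = -36.
Forward elimination and back-substitution give M_0 = -751/61, M_1 = 587/61, M_2 = -1048/61, M_3 = 1454/61, M_4 = -1276/61.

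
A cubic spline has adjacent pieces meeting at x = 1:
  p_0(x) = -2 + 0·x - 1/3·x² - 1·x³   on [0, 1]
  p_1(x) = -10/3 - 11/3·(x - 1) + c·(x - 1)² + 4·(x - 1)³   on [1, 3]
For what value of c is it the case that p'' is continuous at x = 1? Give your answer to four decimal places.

p_0''(x) = -2/3 - 6·x, so p_0''(1) = -20/3. On the right, p_1''(1) = 2c, so c = -10/3.

-3.3333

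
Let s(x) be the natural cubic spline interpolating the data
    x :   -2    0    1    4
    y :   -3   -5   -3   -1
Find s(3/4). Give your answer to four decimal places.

-3.5495

With M_i denoting the second derivative at x_i, h_i = 2, 1, 3, and Δ_i = (y_(i+1) − y_i)/h_i = -1, 2, 2/3:
  2·M_0 + 6·M_1 + 1·M_2 = 6(Δ_1 - Δ_0) = 18
  1·M_1 + 8·M_2 + 3·M_3 = 6(Δ_2 - Δ_1) = -8
Natural end conditions: M_0 = M_3 = 0.
Solving the tridiagonal system: M_0 = 0, M_1 = 152/47, M_2 = -66/47, M_3 = 0.
On [0, 1], s(x) = -5 + 163/141·x + 76/47·x² - 109/141·x³.
With x = 3/4: s(3/4) = -10677/3008.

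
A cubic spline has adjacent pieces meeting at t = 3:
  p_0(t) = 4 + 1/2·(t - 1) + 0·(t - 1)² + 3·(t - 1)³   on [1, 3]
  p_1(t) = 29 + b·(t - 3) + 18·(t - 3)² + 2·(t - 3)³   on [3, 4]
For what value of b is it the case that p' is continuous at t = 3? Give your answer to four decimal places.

p_0'(t) = 1/2 + 0·(t - 1) + 9·(t - 1)², so p_0'(3) = 73/2. On the right, p_1'(3) = b, so b = 73/2.

36.5000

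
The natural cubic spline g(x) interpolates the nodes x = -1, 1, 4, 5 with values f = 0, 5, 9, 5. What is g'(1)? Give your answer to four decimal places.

Let m_i = g''(x_i). Step sizes h_i = 2, 3, 1; slopes of the chords Δ_i = (y_(i+1) - y_i)/h_i = 5/2, 4/3, -4.
  2·m_0 + 10·m_1 + 3·m_2 = 6(Δ_1 - Δ_0) = -7
  3·m_1 + 8·m_2 + 1·m_3 = 6(Δ_2 - Δ_1) = -32
Natural end conditions: m_0 = m_3 = 0.
Solving: m_0 = 0, m_1 = 40/71, m_2 = -299/71, m_3 = 0.
On [1, 4], g'(x) = b_1 + 2c_1·(x - 1) + 3d_1·(x - 1)² with b_1 = Δ_1 - h_1(2m_1 + m_2)/6 = 1225/426, c_1 = m_1/2 = 20/71, d_1 = (m_2 - m_1)/(6h_1) = -113/426. So g'(1) = 1225/426.

2.8756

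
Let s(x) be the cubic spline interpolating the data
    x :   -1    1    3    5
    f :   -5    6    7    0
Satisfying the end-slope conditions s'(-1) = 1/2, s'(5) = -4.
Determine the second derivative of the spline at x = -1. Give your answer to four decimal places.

10.5000

Write M_i for s''(x_i). With h_i = 2, 2, 2 and divided differences Δ_i = 11/2, 1/2, -7/2, the continuity of s' gives the tridiagonal system
  2·M_0 + 8·M_1 + 2·M_2 = 6(Δ_1 - Δ_0) = -30
  2·M_1 + 8·M_2 + 2·M_3 = 6(Δ_2 - Δ_1) = -24
Clamped end conditions give two more equations: 2h_0·M_0 + h_0·M_1 = 6(Δ_0 - s'(-1)) = 30 and h_2·M_2 + 2h_2·M_3 = 6(s'(5) - Δ_2) = -3.
Solving: M_0 = 21/2, M_1 = -6, M_2 = -3/2, M_3 = 0.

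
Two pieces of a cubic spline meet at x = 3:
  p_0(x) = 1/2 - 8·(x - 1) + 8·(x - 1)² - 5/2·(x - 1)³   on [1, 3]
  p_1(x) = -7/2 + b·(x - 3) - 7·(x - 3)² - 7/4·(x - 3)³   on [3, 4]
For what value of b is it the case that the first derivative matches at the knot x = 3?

p_0'(x) = -8 + 16·(x - 1) - 15/2·(x - 1)², so p_0'(3) = -6. On the right, p_1'(3) = b, so b = -6.

-6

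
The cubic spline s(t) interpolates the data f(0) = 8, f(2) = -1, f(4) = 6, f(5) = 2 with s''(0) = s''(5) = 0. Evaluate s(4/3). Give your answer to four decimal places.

-0.1212

Let m_i = s''(x_i). Step sizes h_i = 2, 2, 1; slopes of the chords Δ_i = (y_(i+1) - y_i)/h_i = -9/2, 7/2, -4.
  2·m_0 + 8·m_1 + 2·m_2 = 6(Δ_1 - Δ_0) = 48
  2·m_1 + 6·m_2 + 1·m_3 = 6(Δ_2 - Δ_1) = -45
Natural end conditions: m_0 = m_3 = 0.
Hence m_0 = 0, m_1 = 189/22, m_2 = -114/11, m_3 = 0.
On [0, 2], s(t) = 8 - 81/11·t + 0·t² + 63/88·t³.
With t = 4/3: s(4/3) = -4/33.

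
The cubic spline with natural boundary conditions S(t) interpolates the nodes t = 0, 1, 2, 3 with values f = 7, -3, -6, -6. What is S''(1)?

10

Write m_i for S''(x_i). With h_i = 1, 1, 1 and divided differences Δ_i = -10, -3, 0, the continuity of S' gives the tridiagonal system
  1·m_0 + 4·m_1 + 1·m_2 = 6(Δ_1 - Δ_0) = 42
  1·m_1 + 4·m_2 + 1·m_3 = 6(Δ_2 - Δ_1) = 18
Natural end conditions: m_0 = m_3 = 0.
Forward elimination and back-substitution give m_0 = 0, m_1 = 10, m_2 = 2, m_3 = 0.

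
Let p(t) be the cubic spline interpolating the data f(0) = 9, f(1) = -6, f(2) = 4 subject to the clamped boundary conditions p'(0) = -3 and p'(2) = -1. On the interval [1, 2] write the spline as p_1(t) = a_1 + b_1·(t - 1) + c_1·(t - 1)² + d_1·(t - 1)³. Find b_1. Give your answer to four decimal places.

Write M_i for p''(x_i). With h_i = 1, 1 and divided differences Δ_i = -15, 10, the continuity of p' gives the tridiagonal system
  1·M_0 + 4·M_1 + 1·M_2 = 6(Δ_1 - Δ_0) = 150
Clamped end conditions give two more equations: 2h_0·M_0 + h_0·M_1 = 6(Δ_0 - p'(0)) = -72 and h_1·M_1 + 2h_1·M_2 = 6(p'(2) - Δ_1) = -66.
Solving the tridiagonal system: M_0 = -145/2, M_1 = 73, M_2 = -139/2.
On [1, 2], with p_1(t) = a_1 + b_1·(t - 1) + c_1·(t - 1)² + d_1·(t - 1)³: c_1 = M_1/2 = 73/2, d_1 = (M_2 - M_1)/(6h_1) = -95/4, b_1 = Δ_1 - h_1(2M_1 + M_2)/6 = -11/4.

-2.7500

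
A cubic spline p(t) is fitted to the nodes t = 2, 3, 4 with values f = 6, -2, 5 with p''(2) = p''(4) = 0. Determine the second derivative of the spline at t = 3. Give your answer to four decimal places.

22.5000

Write σ_i for p''(x_i). With h_i = 1, 1 and divided differences Δ_i = -8, 7, the continuity of p' gives the tridiagonal system
  1·σ_0 + 4·σ_1 + 1·σ_2 = 6(Δ_1 - Δ_0) = 90
Natural end conditions: σ_0 = σ_2 = 0.
Forward elimination and back-substitution give σ_0 = 0, σ_1 = 45/2, σ_2 = 0.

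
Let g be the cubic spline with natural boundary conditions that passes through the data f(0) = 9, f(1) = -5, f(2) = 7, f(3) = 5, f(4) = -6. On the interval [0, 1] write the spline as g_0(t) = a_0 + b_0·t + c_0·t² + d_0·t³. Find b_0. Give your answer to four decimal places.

-21.8036

Let M_i = g''(x_i). Step sizes h_i = 1, 1, 1, 1; slopes of the chords Δ_i = (y_(i+1) - y_i)/h_i = -14, 12, -2, -11.
  1·M_0 + 4·M_1 + 1·M_2 = 6(Δ_1 - Δ_0) = 156
  1·M_1 + 4·M_2 + 1·M_3 = 6(Δ_2 - Δ_1) = -84
  1·M_2 + 4·M_3 + 1·M_4 = 6(Δ_3 - Δ_2) = -54
Natural end conditions: M_0 = M_4 = 0.
Solving the tridiagonal system: M_0 = 0, M_1 = 1311/28, M_2 = -219/7, M_3 = -159/28, M_4 = 0.
On [0, 1], with g_0(t) = a_0 + b_0·t + c_0·t² + d_0·t³: c_0 = M_0/2 = 0, d_0 = (M_1 - M_0)/(6h_0) = 437/56, b_0 = Δ_0 - h_0(2M_0 + M_1)/6 = -1221/56.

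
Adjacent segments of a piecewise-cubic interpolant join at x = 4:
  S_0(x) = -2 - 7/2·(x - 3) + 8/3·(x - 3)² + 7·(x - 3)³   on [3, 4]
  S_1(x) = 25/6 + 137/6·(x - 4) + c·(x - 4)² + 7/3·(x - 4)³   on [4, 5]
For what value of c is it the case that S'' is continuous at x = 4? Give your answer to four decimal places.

S_0''(x) = 16/3 + 42·(x - 3), so S_0''(4) = 142/3. On the right, S_1''(4) = 2c, so c = 71/3.

23.6667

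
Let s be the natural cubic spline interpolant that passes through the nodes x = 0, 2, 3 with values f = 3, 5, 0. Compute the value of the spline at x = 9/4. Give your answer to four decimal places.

4.0781

Put σ_i = s'' at the i-th knot. Here h = (2, 1) and Δ = (1, -5), so the interior equations h_(i-1)·σ_(i-1) + 2(h_(i-1)+h_i)·σ_i + h_i·σ_(i+1) = 6(Δ_i − Δ_(i-1)) read
  2·σ_0 + 6·σ_1 + 1·σ_2 = 6(Δ_1 - Δ_0) = -36
Natural end conditions: σ_0 = σ_2 = 0.
Forward elimination and back-substitution give σ_0 = 0, σ_1 = -6, σ_2 = 0.
On [2, 3], s(x) = 5 - 3·(x - 2) - 3·(x - 2)² + 1·(x - 2)³.
With (x - 2) = 1/4: s(9/4) = 261/64.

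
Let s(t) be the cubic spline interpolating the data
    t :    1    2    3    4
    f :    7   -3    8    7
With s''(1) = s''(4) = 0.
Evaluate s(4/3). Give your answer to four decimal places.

1.7704

With σ_i denoting the second derivative at x_i, h_i = 1, 1, 1, and Δ_i = (y_(i+1) − y_i)/h_i = -10, 11, -1:
  1·σ_0 + 4·σ_1 + 1·σ_2 = 6(Δ_1 - Δ_0) = 126
  1·σ_1 + 4·σ_2 + 1·σ_3 = 6(Δ_2 - Δ_1) = -72
Natural end conditions: σ_0 = σ_3 = 0.
Hence σ_0 = 0, σ_1 = 192/5, σ_2 = -138/5, σ_3 = 0.
On [1, 2], s(t) = 7 - 82/5·(t - 1) + 0·(t - 1)² + 32/5·(t - 1)³.
With (t - 1) = 1/3: s(4/3) = 239/135.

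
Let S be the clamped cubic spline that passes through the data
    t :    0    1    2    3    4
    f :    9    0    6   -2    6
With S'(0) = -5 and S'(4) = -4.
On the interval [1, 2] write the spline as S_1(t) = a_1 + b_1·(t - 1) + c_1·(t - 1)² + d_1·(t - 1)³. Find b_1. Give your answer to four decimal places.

-0.5714

Write M_i for S''(x_i). With h_i = 1, 1, 1, 1 and divided differences Δ_i = -9, 6, -8, 8, the continuity of S' gives the tridiagonal system
  1·M_0 + 4·M_1 + 1·M_2 = 6(Δ_1 - Δ_0) = 90
  1·M_1 + 4·M_2 + 1·M_3 = 6(Δ_2 - Δ_1) = -84
  1·M_2 + 4·M_3 + 1·M_4 = 6(Δ_3 - Δ_2) = 96
Clamped end conditions give two more equations: 2h_0·M_0 + h_0·M_1 = 6(Δ_0 - S'(0)) = -24 and h_3·M_3 + 2h_3·M_4 = 6(S'(4) - Δ_3) = -72.
Solving the tridiagonal system: M_0 = -230/7, M_1 = 292/7, M_2 = -44, M_3 = 352/7, M_4 = -428/7.
On [1, 2], with S_1(t) = a_1 + b_1·(t - 1) + c_1·(t - 1)² + d_1·(t - 1)³: c_1 = M_1/2 = 146/7, d_1 = (M_2 - M_1)/(6h_1) = -100/7, b_1 = Δ_1 - h_1(2M_1 + M_2)/6 = -4/7.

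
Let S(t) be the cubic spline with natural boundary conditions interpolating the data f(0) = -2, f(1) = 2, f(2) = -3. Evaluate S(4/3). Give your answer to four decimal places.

1.1667

Let σ_i = S''(x_i). Step sizes h_i = 1, 1; slopes of the chords Δ_i = (y_(i+1) - y_i)/h_i = 4, -5.
  1·σ_0 + 4·σ_1 + 1·σ_2 = 6(Δ_1 - Δ_0) = -54
Natural end conditions: σ_0 = σ_2 = 0.
Hence σ_0 = 0, σ_1 = -27/2, σ_2 = 0.
On [1, 2], S(t) = 2 - 1/2·(t - 1) - 27/4·(t - 1)² + 9/4·(t - 1)³.
With (t - 1) = 1/3: S(4/3) = 7/6.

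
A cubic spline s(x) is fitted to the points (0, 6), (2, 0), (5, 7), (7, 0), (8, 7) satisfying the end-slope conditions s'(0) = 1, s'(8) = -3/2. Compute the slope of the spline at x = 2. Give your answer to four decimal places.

-0.9066

Write σ_i for s''(x_i). With h_i = 2, 3, 2, 1 and divided differences Δ_i = -3, 7/3, -7/2, 7, the continuity of s' gives the tridiagonal system
  2·σ_0 + 10·σ_1 + 3·σ_2 = 6(Δ_1 - Δ_0) = 32
  3·σ_1 + 10·σ_2 + 2·σ_3 = 6(Δ_2 - Δ_1) = -35
  2·σ_2 + 6·σ_3 + 1·σ_4 = 6(Δ_3 - Δ_2) = 63
Clamped end conditions give two more equations: 2h_0·σ_0 + h_0·σ_1 = 6(Δ_0 - s'(0)) = -24 and h_3·σ_3 + 2h_3·σ_4 = 6(s'(8) - Δ_3) = -51.
Forward elimination and back-substitution give σ_0 = -1837/182, σ_1 = 745/91, σ_2 = -2701/273, σ_3 = 5375/273, σ_4 = -9649/273.
On [2, 5], s'(x) = b_1 + 2c_1·(x - 2) + 3d_1·(x - 2)² with b_1 = Δ_1 - h_1(2σ_1 + σ_2)/6 = -165/182, c_1 = σ_1/2 = 745/182, d_1 = (σ_2 - σ_1)/(6h_1) = -2468/2457. So s'(2) = -165/182.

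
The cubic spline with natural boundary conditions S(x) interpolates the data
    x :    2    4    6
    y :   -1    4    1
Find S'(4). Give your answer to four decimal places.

With σ_i denoting the second derivative at x_i, h_i = 2, 2, and Δ_i = (y_(i+1) − y_i)/h_i = 5/2, -3/2:
  2·σ_0 + 8·σ_1 + 2·σ_2 = 6(Δ_1 - Δ_0) = -24
Natural end conditions: σ_0 = σ_2 = 0.
Hence σ_0 = 0, σ_1 = -3, σ_2 = 0.
On [4, 6], S'(x) = b_1 + 2c_1·(x - 4) + 3d_1·(x - 4)² with b_1 = Δ_1 - h_1(2σ_1 + σ_2)/6 = 1/2, c_1 = σ_1/2 = -3/2, d_1 = (σ_2 - σ_1)/(6h_1) = 1/4. So S'(4) = 1/2.

0.5000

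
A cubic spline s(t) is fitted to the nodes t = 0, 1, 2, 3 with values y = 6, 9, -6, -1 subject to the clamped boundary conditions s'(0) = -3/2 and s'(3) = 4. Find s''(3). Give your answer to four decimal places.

-27.5333

Let σ_i = s''(x_i). Step sizes h_i = 1, 1, 1; slopes of the chords Δ_i = (y_(i+1) - y_i)/h_i = 3, -15, 5.
  1·σ_0 + 4·σ_1 + 1·σ_2 = 6(Δ_1 - Δ_0) = -108
  1·σ_1 + 4·σ_2 + 1·σ_3 = 6(Δ_2 - Δ_1) = 120
Clamped end conditions give two more equations: 2h_0·σ_0 + h_0·σ_1 = 6(Δ_0 - s'(0)) = 27 and h_2·σ_2 + 2h_2·σ_3 = 6(s'(3) - Δ_2) = -6.
Solving the tridiagonal system: σ_0 = 568/15, σ_1 = -731/15, σ_2 = 736/15, σ_3 = -413/15.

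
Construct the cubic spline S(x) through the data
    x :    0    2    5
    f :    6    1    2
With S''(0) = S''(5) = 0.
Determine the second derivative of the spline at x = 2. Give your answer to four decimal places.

1.7000

Write m_i for S''(x_i). With h_i = 2, 3 and divided differences Δ_i = -5/2, 1/3, the continuity of S' gives the tridiagonal system
  2·m_0 + 10·m_1 + 3·m_2 = 6(Δ_1 - Δ_0) = 17
Natural end conditions: m_0 = m_2 = 0.
Solving: m_0 = 0, m_1 = 17/10, m_2 = 0.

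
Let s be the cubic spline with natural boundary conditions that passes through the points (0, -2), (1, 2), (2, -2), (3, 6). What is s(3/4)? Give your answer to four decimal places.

1.9625

With M_i denoting the second derivative at x_i, h_i = 1, 1, 1, and Δ_i = (y_(i+1) − y_i)/h_i = 4, -4, 8:
  1·M_0 + 4·M_1 + 1·M_2 = 6(Δ_1 - Δ_0) = -48
  1·M_1 + 4·M_2 + 1·M_3 = 6(Δ_2 - Δ_1) = 72
Natural end conditions: M_0 = M_3 = 0.
Hence M_0 = 0, M_1 = -88/5, M_2 = 112/5, M_3 = 0.
On [0, 1], s(t) = -2 + 104/15·t + 0·t² - 44/15·t³.
With t = 3/4: s(3/4) = 157/80.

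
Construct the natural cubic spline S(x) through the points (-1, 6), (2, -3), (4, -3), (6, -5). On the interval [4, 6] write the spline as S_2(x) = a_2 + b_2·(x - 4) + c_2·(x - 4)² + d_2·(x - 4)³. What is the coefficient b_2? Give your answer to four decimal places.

-0.1579

With σ_i denoting the second derivative at x_i, h_i = 3, 2, 2, and Δ_i = (y_(i+1) − y_i)/h_i = -3, 0, -1:
  3·σ_0 + 10·σ_1 + 2·σ_2 = 6(Δ_1 - Δ_0) = 18
  2·σ_1 + 8·σ_2 + 2·σ_3 = 6(Δ_2 - Δ_1) = -6
Natural end conditions: σ_0 = σ_3 = 0.
Solving the tridiagonal system: σ_0 = 0, σ_1 = 39/19, σ_2 = -24/19, σ_3 = 0.
On [4, 6], with S_2(x) = a_2 + b_2·(x - 4) + c_2·(x - 4)² + d_2·(x - 4)³: c_2 = σ_2/2 = -12/19, d_2 = (σ_3 - σ_2)/(6h_2) = 2/19, b_2 = Δ_2 - h_2(2σ_2 + σ_3)/6 = -3/19.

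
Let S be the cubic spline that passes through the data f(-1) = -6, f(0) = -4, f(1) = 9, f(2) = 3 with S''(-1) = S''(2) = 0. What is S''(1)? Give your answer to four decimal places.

With M_i denoting the second derivative at x_i, h_i = 1, 1, 1, and Δ_i = (y_(i+1) − y_i)/h_i = 2, 13, -6:
  1·M_0 + 4·M_1 + 1·M_2 = 6(Δ_1 - Δ_0) = 66
  1·M_1 + 4·M_2 + 1·M_3 = 6(Δ_2 - Δ_1) = -114
Natural end conditions: M_0 = M_3 = 0.
Hence M_0 = 0, M_1 = 126/5, M_2 = -174/5, M_3 = 0.

-34.8000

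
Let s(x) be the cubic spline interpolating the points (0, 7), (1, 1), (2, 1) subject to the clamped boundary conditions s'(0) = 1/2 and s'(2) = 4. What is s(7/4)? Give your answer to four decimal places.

0.1738

Put M_i = s'' at the i-th knot. Here h = (1, 1) and Δ = (-6, 0), so the interior equations h_(i-1)·M_(i-1) + 2(h_(i-1)+h_i)·M_i + h_i·M_(i+1) = 6(Δ_i − Δ_(i-1)) read
  1·M_0 + 4·M_1 + 1·M_2 = 6(Δ_1 - Δ_0) = 36
Clamped end conditions give two more equations: 2h_0·M_0 + h_0·M_1 = 6(Δ_0 - s'(0)) = -39 and h_1·M_1 + 2h_1·M_2 = 6(s'(2) - Δ_1) = 24.
Solving the tridiagonal system: M_0 = -107/4, M_1 = 29/2, M_2 = 19/4.
On [1, 2], s(x) = 1 - 45/8·(x - 1) + 29/4·(x - 1)² - 13/8·(x - 1)³.
With (x - 1) = 3/4: s(7/4) = 89/512.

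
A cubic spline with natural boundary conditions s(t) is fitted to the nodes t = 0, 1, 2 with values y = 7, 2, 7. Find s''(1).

Write σ_i for s''(x_i). With h_i = 1, 1 and divided differences Δ_i = -5, 5, the continuity of s' gives the tridiagonal system
  1·σ_0 + 4·σ_1 + 1·σ_2 = 6(Δ_1 - Δ_0) = 60
Natural end conditions: σ_0 = σ_2 = 0.
Forward elimination and back-substitution give σ_0 = 0, σ_1 = 15, σ_2 = 0.

15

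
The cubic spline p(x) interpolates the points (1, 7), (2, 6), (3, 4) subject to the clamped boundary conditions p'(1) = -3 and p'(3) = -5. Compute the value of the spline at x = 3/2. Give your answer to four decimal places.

6.1563

With m_i denoting the second derivative at x_i, h_i = 1, 1, and Δ_i = (y_(i+1) − y_i)/h_i = -1, -2:
  1·m_0 + 4·m_1 + 1·m_2 = 6(Δ_1 - Δ_0) = -6
Clamped end conditions give two more equations: 2h_0·m_0 + h_0·m_1 = 6(Δ_0 - p'(1)) = 12 and h_1·m_1 + 2h_1·m_2 = 6(p'(3) - Δ_1) = -18.
Forward elimination and back-substitution give m_0 = 13/2, m_1 = -1, m_2 = -17/2.
On [1, 2], p(x) = 7 - 3·(x - 1) + 13/4·(x - 1)² - 5/4·(x - 1)³.
With (x - 1) = 1/2: p(3/2) = 197/32.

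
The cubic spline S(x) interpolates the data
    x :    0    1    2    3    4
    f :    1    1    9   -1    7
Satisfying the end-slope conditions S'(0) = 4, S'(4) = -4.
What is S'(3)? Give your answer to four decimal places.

Write M_i for S''(x_i). With h_i = 1, 1, 1, 1 and divided differences Δ_i = 0, 8, -10, 8, the continuity of S' gives the tridiagonal system
  1·M_0 + 4·M_1 + 1·M_2 = 6(Δ_1 - Δ_0) = 48
  1·M_1 + 4·M_2 + 1·M_3 = 6(Δ_2 - Δ_1) = -108
  1·M_2 + 4·M_3 + 1·M_4 = 6(Δ_3 - Δ_2) = 108
Clamped end conditions give two more equations: 2h_0·M_0 + h_0·M_1 = 6(Δ_0 - S'(0)) = -24 and h_3·M_3 + 2h_3·M_4 = 6(S'(4) - Δ_3) = -72.
Solving the tridiagonal system: M_0 = -55/2, M_1 = 31, M_2 = -97/2, M_3 = 55, M_4 = -127/2.
On [3, 4], S'(x) = b_3 + 2c_3·(x - 3) + 3d_3·(x - 3)² with b_3 = Δ_3 - h_3(2M_3 + M_4)/6 = 1/4, c_3 = M_3/2 = 55/2, d_3 = (M_4 - M_3)/(6h_3) = -79/4. So S'(3) = 1/4.

0.2500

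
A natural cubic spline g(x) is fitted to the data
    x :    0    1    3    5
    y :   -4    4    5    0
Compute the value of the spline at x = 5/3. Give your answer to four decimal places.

Write M_i for g''(x_i). With h_i = 1, 2, 2 and divided differences Δ_i = 8, 1/2, -5/2, the continuity of g' gives the tridiagonal system
  1·M_0 + 6·M_1 + 2·M_2 = 6(Δ_1 - Δ_0) = -45
  2·M_1 + 8·M_2 + 2·M_3 = 6(Δ_2 - Δ_1) = -18
Natural end conditions: M_0 = M_3 = 0.
Solving: M_0 = 0, M_1 = -81/11, M_2 = -9/22, M_3 = 0.
On [1, 3], g(x) = 4 + 61/11·(x - 1) - 81/22·(x - 1)² + 51/88·(x - 1)³.
With (x - 1) = 2/3: g(5/3) = 617/99.

6.2323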